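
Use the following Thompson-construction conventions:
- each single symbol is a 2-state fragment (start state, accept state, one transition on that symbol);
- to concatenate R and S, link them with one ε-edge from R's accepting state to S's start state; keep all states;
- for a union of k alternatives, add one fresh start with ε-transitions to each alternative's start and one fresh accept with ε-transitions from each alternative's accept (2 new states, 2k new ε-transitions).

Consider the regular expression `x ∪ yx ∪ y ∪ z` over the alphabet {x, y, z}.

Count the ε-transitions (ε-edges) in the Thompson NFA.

9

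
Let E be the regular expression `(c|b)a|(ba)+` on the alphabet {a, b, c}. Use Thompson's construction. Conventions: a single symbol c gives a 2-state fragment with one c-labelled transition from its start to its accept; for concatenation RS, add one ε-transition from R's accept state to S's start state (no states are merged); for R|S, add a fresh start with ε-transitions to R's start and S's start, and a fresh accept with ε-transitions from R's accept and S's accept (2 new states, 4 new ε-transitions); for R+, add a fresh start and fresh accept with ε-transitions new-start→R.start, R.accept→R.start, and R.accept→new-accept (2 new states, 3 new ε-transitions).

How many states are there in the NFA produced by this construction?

16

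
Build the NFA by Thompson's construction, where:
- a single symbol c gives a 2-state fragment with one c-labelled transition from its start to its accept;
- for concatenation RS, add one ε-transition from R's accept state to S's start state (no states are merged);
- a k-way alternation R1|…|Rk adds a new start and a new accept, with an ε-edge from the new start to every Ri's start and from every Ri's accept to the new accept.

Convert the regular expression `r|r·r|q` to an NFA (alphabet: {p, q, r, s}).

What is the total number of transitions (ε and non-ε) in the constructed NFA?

11

Building bottom-up:
Each of the 4 symbol leaves contributes 1 transition (1 symbol, 0 ε).
  r·r → 3 transitions (2 symbol, 1 ε)
  r|r·r|q → 11 transitions (4 symbol, 7 ε)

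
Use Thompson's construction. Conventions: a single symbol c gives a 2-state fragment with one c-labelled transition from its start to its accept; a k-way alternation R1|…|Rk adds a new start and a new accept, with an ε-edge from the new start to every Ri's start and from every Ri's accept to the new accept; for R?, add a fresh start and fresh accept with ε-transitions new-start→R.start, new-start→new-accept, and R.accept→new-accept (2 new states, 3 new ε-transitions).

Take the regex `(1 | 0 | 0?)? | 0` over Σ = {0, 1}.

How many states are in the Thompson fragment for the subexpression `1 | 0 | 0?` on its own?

10

Fragment for `1 | 0 | 0?`:
Each of the 3 symbol leaves contributes a 2-state fragment.
  0? : 4 states
  1 | 0 | 0? : 10 states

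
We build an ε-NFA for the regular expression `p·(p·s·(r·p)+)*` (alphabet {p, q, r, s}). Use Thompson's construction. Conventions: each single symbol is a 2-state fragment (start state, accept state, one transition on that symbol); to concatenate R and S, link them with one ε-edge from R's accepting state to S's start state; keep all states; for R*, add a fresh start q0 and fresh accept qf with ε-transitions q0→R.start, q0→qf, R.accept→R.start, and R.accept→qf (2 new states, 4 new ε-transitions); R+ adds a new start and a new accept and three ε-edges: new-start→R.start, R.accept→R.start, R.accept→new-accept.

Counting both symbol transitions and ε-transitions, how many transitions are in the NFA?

16

Building bottom-up:
Each of the 5 symbol leaves contributes 1 transition (1 symbol, 0 ε).
  r·p : 3 transitions (2 symbol, 1 ε)
  (r·p)+ : 6 transitions (2 symbol, 4 ε)
  p·s·(r·p)+ : 10 transitions (4 symbol, 6 ε)
  (p·s·(r·p)+)* : 14 transitions (4 symbol, 10 ε)
  p·(p·s·(r·p)+)* : 16 transitions (5 symbol, 11 ε)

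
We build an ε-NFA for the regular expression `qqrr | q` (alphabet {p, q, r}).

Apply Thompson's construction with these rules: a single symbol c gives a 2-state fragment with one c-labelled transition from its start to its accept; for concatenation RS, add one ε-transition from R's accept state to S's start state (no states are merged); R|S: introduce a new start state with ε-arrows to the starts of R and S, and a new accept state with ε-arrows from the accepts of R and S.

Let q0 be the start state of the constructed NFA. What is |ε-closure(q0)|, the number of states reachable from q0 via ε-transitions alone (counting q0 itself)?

3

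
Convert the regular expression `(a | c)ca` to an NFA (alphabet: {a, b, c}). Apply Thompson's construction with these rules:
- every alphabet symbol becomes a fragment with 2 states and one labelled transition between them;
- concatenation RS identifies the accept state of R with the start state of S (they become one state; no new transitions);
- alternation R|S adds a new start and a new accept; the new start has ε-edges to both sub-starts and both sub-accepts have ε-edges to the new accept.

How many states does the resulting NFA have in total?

Bottom-up over the parse tree:
Each of the 4 symbol leaves contributes a 2-state fragment.
  a | c — 6 states
  (a | c)ca — 8 states

8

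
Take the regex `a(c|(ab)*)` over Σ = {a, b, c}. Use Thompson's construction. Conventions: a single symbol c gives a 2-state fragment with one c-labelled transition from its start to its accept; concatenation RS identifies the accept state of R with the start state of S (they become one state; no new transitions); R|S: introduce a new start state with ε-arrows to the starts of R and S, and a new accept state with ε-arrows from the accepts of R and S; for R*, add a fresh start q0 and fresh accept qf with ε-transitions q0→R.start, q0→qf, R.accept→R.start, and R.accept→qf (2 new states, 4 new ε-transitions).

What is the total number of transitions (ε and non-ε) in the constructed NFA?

Recursing over subexpressions:
Each of the 4 symbol leaves contributes 1 transition (1 symbol, 0 ε).
  ab = 2 transitions (2 symbol, 0 ε)
  (ab)* = 6 transitions (2 symbol, 4 ε)
  c|(ab)* = 11 transitions (3 symbol, 8 ε)
  a(c|(ab)*) = 12 transitions (4 symbol, 8 ε)

12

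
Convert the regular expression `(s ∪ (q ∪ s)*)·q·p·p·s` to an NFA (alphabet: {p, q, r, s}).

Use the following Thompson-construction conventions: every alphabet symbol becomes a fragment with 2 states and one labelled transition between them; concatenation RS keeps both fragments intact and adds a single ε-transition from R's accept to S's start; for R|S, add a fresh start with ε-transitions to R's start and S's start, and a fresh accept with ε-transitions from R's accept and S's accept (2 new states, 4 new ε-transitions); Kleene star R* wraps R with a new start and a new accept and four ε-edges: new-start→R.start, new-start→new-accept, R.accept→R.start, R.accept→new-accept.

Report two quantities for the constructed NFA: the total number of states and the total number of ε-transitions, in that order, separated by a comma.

20, 16

By structural recursion:
Each of the 7 symbol leaves contributes 2 states and 0 ε-transitions.
  q ∪ s → 6 states, 4 ε-transitions
  (q ∪ s)* → 8 states, 8 ε-transitions
  s ∪ (q ∪ s)* → 12 states, 12 ε-transitions
  (s ∪ (q ∪ s)*)·q·p·p·s → 20 states, 16 ε-transitions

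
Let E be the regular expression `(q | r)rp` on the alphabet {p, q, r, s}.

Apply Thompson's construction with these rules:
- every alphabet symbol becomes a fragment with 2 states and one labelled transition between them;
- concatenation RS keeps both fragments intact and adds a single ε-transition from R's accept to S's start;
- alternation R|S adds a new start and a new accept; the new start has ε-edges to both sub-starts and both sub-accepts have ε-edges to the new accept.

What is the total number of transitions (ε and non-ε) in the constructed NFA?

10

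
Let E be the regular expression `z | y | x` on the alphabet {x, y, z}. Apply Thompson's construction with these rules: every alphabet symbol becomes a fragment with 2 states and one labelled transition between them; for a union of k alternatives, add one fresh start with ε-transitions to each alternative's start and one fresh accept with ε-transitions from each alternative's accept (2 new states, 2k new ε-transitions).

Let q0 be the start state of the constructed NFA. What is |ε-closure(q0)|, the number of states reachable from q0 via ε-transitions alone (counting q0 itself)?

Compute the ε-closure size of each fragment's start state recursively; a symbol fragment's start has no outgoing ε-edge, so its closure is just itself (size 1).
  z | y | x : |ε-closure| = 1 + 1 + 1 + 1 = 4 (the new accept is not ε-reachable since no branch accepts ε)

4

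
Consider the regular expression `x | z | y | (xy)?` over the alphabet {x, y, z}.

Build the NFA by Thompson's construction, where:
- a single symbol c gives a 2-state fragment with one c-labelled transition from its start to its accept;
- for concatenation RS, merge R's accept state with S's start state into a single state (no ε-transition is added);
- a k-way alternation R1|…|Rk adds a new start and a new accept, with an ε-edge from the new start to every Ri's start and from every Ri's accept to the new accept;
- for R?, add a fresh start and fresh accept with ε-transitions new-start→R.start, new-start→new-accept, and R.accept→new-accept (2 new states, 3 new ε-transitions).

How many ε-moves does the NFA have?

Recursing over subexpressions:
Each of the 5 symbol leaves contributes 0 ε-transitions.
  xy : 0 ε-transitions
  (xy)? : 3 ε-transitions
  x | z | y | (xy)? : 11 ε-transitions

11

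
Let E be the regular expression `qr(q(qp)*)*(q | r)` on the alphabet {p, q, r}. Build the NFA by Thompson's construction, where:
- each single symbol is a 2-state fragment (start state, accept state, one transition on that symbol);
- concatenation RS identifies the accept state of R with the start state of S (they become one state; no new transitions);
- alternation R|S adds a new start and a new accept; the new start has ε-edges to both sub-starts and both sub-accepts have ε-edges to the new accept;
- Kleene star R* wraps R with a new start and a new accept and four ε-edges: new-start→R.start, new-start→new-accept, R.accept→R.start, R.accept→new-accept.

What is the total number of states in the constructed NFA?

15

By structural recursion:
Each of the 7 symbol leaves contributes a 2-state fragment.
  qp — 3 states
  (qp)* — 5 states
  q(qp)* — 6 states
  (q(qp)*)* — 8 states
  q | r — 6 states
  qr(q(qp)*)*(q | r) — 15 states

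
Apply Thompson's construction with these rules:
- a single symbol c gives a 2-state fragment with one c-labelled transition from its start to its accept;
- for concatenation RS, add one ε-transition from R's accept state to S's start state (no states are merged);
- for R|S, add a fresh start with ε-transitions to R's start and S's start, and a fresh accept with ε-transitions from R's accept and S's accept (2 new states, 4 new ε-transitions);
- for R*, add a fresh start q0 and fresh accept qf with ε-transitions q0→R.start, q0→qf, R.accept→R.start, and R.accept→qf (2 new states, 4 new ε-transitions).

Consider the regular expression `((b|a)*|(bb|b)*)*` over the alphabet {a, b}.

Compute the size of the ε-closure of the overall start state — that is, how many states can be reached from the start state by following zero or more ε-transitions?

14

Let C(F) = |ε-closure(F.start)| within fragment F, and note whether F accepts ε. Symbol fragments have C = 1 and do not accept ε. Then:
  b|a → |ε-closure| = 1 + 1 + 1 = 3 (the new accept is not ε-reachable since no branch accepts ε)
  (b|a)* → new start has ε-edges to the inner start and to the new accept, so |ε-closure| = 2 + 3 = 5
  bb → |ε-closure| equals the left operand's closure size = 1 (its accept is not ε-reachable, so the closure stops there)
  bb|b → new start ε-reaches every alternative's start; none of them accept ε, so the new accept is not reached: |ε-closure| = 1 + 1 + 1 = 3
  (bb|b)* → |ε-closure| = 1 (new start) + 3 (body) + 1 (new accept) = 5
  (b|a)*|(bb|b)* → |ε-closure| = 1 (new start) + (5 + 5) + 1 (new accept, since some branch ε-reaches its own accept) = 12
  ((b|a)*|(bb|b)*)* → the star's fresh start ε-reaches both the body's start and the fresh accept: |ε-closure| = 2 + 12 = 14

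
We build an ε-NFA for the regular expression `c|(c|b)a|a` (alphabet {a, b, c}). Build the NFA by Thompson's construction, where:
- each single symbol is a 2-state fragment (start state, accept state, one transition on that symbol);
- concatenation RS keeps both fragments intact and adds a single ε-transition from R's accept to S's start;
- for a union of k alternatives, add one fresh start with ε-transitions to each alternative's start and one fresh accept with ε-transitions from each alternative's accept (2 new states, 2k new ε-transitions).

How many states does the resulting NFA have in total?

Bottom-up over the parse tree:
Each of the 5 symbol leaves contributes a 2-state fragment.
  c|b = 6 states
  (c|b)a = 8 states
  c|(c|b)a|a = 14 states

14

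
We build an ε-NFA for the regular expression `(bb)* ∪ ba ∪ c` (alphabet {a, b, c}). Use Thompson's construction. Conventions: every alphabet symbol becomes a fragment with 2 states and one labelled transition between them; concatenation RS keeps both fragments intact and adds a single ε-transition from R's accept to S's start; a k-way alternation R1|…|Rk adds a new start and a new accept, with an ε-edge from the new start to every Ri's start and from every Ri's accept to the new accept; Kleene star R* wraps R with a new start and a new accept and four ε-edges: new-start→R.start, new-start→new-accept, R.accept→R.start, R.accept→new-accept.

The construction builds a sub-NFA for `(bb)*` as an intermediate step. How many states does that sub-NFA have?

6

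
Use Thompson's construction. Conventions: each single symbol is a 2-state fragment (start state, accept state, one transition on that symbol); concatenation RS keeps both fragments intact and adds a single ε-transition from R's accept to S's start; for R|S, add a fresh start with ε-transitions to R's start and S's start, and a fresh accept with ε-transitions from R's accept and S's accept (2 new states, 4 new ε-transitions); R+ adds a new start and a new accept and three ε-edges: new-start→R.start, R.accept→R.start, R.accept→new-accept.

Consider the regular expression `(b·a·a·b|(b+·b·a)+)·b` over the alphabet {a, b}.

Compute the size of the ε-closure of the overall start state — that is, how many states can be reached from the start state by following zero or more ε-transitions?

5

Compute the ε-closure size of each fragment's start state recursively; a symbol fragment's start has no outgoing ε-edge, so its closure is just itself (size 1).
  b·a·a·b → same as the first factor's closure: |closure| = 1
  b+ → |closure| = 1 + 1 = 2 (the body doesn't accept ε, so the new accept is not reached)
  b+·b·a → |closure| equals the left operand's closure size = 2 (its accept is not ε-reachable, so the closure stops there)
  (b+·b·a)+ → |closure| = 1 + 2 = 3 (the body doesn't accept ε, so the new accept is not reached)
  b·a·a·b|(b+·b·a)+ → new start ε-reaches every alternative's start; none of them accept ε, so the new accept is not reached: |closure| = 1 + 1 + 3 = 5
  (b·a·a·b|(b+·b·a)+)·b → |closure| equals the left operand's closure size = 5 (its accept is not ε-reachable, so the closure stops there)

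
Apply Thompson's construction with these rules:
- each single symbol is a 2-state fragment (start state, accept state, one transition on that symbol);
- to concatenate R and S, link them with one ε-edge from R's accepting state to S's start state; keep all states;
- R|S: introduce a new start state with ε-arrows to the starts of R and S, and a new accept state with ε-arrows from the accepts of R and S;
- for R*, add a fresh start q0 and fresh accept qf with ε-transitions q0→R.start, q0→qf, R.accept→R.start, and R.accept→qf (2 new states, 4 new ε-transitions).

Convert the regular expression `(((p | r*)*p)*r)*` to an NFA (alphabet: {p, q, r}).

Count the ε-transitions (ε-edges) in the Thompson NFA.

22

By structural recursion:
Each of the 4 symbol leaves contributes 0 ε-transitions.
  r* = 4 ε-transitions
  p | r* = 8 ε-transitions
  (p | r*)* = 12 ε-transitions
  (p | r*)*p = 13 ε-transitions
  ((p | r*)*p)* = 17 ε-transitions
  ((p | r*)*p)*r = 18 ε-transitions
  (((p | r*)*p)*r)* = 22 ε-transitions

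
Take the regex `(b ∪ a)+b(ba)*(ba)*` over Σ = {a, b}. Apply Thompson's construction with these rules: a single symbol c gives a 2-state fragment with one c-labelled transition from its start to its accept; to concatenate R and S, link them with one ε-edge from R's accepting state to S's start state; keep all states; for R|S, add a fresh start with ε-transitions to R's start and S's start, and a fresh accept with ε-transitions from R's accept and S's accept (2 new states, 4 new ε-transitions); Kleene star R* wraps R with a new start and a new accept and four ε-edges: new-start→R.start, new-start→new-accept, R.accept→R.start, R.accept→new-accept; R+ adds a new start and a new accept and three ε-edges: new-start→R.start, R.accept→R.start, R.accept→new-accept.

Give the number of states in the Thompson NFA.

22

Bottom-up over the parse tree:
Each of the 7 symbol leaves contributes a 2-state fragment.
  b ∪ a → 6 states
  (b ∪ a)+ → 8 states
  ba → 4 states
  (ba)* → 6 states
  ba → 4 states
  (ba)* → 6 states
  (b ∪ a)+b(ba)*(ba)* → 22 states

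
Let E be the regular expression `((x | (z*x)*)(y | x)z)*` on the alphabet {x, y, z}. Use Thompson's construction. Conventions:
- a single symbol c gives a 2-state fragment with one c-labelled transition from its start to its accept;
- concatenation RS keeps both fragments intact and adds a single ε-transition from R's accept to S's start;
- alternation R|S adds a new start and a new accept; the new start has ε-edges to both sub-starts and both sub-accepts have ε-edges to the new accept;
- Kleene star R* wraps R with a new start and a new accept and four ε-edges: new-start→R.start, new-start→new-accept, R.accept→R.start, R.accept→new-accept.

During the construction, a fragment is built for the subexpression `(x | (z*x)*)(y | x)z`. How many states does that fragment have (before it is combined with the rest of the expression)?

20

Fragment for `(x | (z*x)*)(y | x)z`:
Each of the 6 symbol leaves contributes a 2-state fragment.
  z* — 4 states
  z*x — 6 states
  (z*x)* — 8 states
  x | (z*x)* — 12 states
  y | x — 6 states
  (x | (z*x)*)(y | x)z — 20 states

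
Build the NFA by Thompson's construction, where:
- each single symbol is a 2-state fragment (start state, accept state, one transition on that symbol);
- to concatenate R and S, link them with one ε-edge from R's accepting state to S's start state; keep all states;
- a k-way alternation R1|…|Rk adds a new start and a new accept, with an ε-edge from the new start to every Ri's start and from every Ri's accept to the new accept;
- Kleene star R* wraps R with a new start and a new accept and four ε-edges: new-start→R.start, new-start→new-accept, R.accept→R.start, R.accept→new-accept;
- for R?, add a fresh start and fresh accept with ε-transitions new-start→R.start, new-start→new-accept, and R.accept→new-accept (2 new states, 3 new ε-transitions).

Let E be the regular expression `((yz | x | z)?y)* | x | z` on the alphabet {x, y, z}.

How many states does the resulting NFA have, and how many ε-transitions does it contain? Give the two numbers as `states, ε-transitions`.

22, 21

Recursing over subexpressions:
Each of the 7 symbol leaves contributes 2 states and 0 ε-transitions.
  yz : 4 states, 1 ε-transition
  yz | x | z : 10 states, 7 ε-transitions
  (yz | x | z)? : 12 states, 10 ε-transitions
  (yz | x | z)?y : 14 states, 11 ε-transitions
  ((yz | x | z)?y)* : 16 states, 15 ε-transitions
  ((yz | x | z)?y)* | x | z : 22 states, 21 ε-transitions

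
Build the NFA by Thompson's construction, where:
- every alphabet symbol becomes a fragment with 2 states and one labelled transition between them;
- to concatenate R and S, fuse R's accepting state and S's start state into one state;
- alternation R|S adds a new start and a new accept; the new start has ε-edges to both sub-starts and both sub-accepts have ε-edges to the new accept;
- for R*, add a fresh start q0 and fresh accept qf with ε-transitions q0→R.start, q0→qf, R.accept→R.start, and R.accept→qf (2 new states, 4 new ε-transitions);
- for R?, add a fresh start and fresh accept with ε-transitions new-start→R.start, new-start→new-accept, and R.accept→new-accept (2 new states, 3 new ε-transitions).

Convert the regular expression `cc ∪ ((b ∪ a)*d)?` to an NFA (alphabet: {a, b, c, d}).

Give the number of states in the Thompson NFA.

Per subexpression:
Each of the 5 symbol leaves contributes a 2-state fragment.
  cc → 3 states
  b ∪ a → 6 states
  (b ∪ a)* → 8 states
  (b ∪ a)*d → 9 states
  ((b ∪ a)*d)? → 11 states
  cc ∪ ((b ∪ a)*d)? → 16 states

16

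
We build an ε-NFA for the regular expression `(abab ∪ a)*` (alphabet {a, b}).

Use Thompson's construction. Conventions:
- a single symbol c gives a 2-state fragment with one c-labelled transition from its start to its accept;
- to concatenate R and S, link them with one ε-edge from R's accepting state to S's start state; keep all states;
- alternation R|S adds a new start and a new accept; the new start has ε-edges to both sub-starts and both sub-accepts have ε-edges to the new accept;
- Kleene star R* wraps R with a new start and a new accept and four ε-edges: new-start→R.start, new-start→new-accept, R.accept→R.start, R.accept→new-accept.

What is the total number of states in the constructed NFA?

Per subexpression:
Each of the 5 symbol leaves contributes a 2-state fragment.
  abab → 8 states
  abab ∪ a → 12 states
  (abab ∪ a)* → 14 states

14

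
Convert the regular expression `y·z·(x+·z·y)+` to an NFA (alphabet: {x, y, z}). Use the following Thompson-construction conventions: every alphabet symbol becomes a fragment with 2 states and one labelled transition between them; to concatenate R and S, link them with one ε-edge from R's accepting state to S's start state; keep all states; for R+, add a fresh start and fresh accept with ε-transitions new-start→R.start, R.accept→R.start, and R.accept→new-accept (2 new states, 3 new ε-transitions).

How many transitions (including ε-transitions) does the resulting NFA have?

By structural recursion:
Each of the 5 symbol leaves contributes 1 transition (1 symbol, 0 ε).
  x+ : 4 transitions (1 symbol, 3 ε)
  x+·z·y : 8 transitions (3 symbol, 5 ε)
  (x+·z·y)+ : 11 transitions (3 symbol, 8 ε)
  y·z·(x+·z·y)+ : 15 transitions (5 symbol, 10 ε)

15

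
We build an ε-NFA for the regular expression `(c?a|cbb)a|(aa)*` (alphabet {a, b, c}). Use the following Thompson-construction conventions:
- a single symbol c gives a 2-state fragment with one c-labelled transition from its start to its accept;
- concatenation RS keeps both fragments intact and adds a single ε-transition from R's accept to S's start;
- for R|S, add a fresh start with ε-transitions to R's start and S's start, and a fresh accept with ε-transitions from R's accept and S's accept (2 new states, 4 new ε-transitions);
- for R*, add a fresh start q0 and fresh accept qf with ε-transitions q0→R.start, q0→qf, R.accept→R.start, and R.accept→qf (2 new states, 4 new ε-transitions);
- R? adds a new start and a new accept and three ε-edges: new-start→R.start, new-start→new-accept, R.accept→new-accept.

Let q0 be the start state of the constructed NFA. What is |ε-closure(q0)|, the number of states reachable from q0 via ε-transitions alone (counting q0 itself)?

11

Work bottom-up. For each fragment F, track |ε-closure(F.start)| and whether F's accept lies in that closure (i.e. whether F accepts ε). A single-symbol fragment has closure size 1 and does not accept ε.
  c? → new start has ε-edges to the inner start and to the new accept, so |ε-closure| = 2 + 1 = 3
  c?a → the left operand accepts ε, so the closure extends into the next operand (via the concat ε-link); |ε-closure| = 3 + 1 = 4
  cbb → |ε-closure| equals the left operand's closure size = 1 (its accept is not ε-reachable, so the closure stops there)
  c?a|cbb → new start ε-reaches every alternative's start; none of them accept ε, so the new accept is not reached: |ε-closure| = 1 + 4 + 1 = 6
  (c?a|cbb)a → same as the first factor's closure: |ε-closure| = 6
  aa → same as the first factor's closure: |ε-closure| = 1
  (aa)* → |ε-closure| = 1 (new start) + 1 (body) + 1 (new accept) = 3
  (c?a|cbb)a|(aa)* → |ε-closure| = 1 (new start) + (6 + 3) + 1 (new accept, since some branch ε-reaches its own accept) = 11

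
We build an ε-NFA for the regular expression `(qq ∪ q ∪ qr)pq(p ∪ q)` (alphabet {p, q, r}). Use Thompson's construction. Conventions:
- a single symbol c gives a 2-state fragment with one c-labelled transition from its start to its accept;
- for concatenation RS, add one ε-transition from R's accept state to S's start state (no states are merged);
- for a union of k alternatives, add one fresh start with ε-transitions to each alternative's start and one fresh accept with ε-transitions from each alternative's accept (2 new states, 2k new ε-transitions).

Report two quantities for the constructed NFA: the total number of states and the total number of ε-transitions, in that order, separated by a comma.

22, 15

Bottom-up over the parse tree:
Each of the 9 symbol leaves contributes 2 states and 0 ε-transitions.
  qq : 4 states, 1 ε-transition
  qr : 4 states, 1 ε-transition
  qq ∪ q ∪ qr : 12 states, 8 ε-transitions
  p ∪ q : 6 states, 4 ε-transitions
  (qq ∪ q ∪ qr)pq(p ∪ q) : 22 states, 15 ε-transitions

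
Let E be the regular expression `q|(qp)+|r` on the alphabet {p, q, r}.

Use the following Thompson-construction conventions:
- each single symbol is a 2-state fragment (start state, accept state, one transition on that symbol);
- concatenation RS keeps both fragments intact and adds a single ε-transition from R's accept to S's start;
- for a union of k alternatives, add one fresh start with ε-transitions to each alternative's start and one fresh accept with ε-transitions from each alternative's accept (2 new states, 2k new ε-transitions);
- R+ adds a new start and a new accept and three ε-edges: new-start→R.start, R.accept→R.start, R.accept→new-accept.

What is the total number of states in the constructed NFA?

Per subexpression:
Each of the 4 symbol leaves contributes a 2-state fragment.
  qp = 4 states
  (qp)+ = 6 states
  q|(qp)+|r = 12 states

12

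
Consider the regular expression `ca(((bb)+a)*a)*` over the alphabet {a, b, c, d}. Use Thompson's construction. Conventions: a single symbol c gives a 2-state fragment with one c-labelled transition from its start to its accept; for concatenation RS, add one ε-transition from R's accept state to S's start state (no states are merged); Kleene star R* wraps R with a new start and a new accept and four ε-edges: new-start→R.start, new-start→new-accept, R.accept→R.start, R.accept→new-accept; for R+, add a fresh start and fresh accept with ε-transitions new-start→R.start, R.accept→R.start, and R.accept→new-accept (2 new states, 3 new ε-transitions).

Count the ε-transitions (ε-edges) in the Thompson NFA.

16

Building bottom-up:
Each of the 6 symbol leaves contributes 0 ε-transitions.
  bb → 1 ε-transition
  (bb)+ → 4 ε-transitions
  (bb)+a → 5 ε-transitions
  ((bb)+a)* → 9 ε-transitions
  ((bb)+a)*a → 10 ε-transitions
  (((bb)+a)*a)* → 14 ε-transitions
  ca(((bb)+a)*a)* → 16 ε-transitions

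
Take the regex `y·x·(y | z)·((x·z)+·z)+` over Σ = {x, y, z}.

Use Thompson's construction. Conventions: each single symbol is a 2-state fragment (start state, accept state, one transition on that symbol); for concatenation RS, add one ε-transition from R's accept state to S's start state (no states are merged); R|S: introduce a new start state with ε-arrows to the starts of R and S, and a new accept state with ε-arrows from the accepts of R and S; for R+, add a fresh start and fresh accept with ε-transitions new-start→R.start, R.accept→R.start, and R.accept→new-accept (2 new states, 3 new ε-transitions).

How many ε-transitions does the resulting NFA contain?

15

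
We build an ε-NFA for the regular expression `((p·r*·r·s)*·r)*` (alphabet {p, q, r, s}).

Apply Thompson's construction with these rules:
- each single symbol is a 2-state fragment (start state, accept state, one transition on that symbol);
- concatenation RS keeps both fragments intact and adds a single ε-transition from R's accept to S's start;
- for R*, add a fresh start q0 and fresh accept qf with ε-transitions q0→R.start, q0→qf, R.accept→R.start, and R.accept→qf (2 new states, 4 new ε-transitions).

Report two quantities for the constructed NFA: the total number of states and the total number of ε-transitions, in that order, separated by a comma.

16, 16

Recursing over subexpressions:
Each of the 5 symbol leaves contributes 2 states and 0 ε-transitions.
  r* = 4 states, 4 ε-transitions
  p·r*·r·s = 10 states, 7 ε-transitions
  (p·r*·r·s)* = 12 states, 11 ε-transitions
  (p·r*·r·s)*·r = 14 states, 12 ε-transitions
  ((p·r*·r·s)*·r)* = 16 states, 16 ε-transitions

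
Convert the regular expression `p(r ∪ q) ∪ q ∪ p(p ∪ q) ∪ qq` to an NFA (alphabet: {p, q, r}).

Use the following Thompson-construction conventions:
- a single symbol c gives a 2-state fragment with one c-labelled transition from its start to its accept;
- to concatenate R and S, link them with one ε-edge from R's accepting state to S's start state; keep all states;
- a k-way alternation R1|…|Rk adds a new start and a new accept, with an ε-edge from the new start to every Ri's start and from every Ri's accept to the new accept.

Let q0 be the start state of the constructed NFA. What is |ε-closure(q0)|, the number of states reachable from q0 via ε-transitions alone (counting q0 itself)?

Work bottom-up. For each fragment F, track |ε-closure(F.start)| and whether F's accept lies in that closure (i.e. whether F accepts ε). A single-symbol fragment has closure size 1 and does not accept ε.
  r ∪ q → C = 1 + 1 + 1 = 3 (the new accept is not ε-reachable since no branch accepts ε)
  p(r ∪ q) → C equals the left operand's closure size = 1 (its accept is not ε-reachable, so the closure stops there)
  p ∪ q → new start ε-reaches every alternative's start; none of them accept ε, so the new accept is not reached: C = 1 + 1 + 1 = 3
  p(p ∪ q) → same as the first factor's closure: C = 1
  qq → same as the first factor's closure: C = 1
  p(r ∪ q) ∪ q ∪ p(p ∪ q) ∪ qq → new start ε-reaches every alternative's start; none of them accept ε, so the new accept is not reached: C = 1 + 1 + 1 + 1 + 1 = 5

5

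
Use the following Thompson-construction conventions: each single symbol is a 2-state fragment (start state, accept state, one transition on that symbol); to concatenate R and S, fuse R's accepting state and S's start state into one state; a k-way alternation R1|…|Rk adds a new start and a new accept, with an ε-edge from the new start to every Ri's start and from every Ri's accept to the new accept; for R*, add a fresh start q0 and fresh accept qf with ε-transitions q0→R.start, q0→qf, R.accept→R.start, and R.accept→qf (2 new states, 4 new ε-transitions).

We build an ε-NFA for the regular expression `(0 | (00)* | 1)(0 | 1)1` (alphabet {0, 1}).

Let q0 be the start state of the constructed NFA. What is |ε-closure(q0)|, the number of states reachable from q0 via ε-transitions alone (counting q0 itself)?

Compute the ε-closure size of each fragment's start state recursively; a symbol fragment's start has no outgoing ε-edge, so its closure is just itself (size 1).
  00 : same as the first factor's closure: C = 1
  (00)* : the star's fresh start ε-reaches both the body's start and the fresh accept: C = 2 + 1 = 3
  0 | (00)* | 1 : new start ε-reaches every alternative's start; at least one alternative accepts ε, so the union's new accept is reached too: C = 1 + 1 + 3 + 1 + 1 = 7
  0 | 1 : C = 1 + 1 + 1 = 3 (the new accept is not ε-reachable since no branch accepts ε)
  (0 | (00)* | 1)(0 | 1)1 : the left operand accepts ε, so the closure extends into the next operand (the shared merged state is already counted); C = 7 + (3−1) = 9

9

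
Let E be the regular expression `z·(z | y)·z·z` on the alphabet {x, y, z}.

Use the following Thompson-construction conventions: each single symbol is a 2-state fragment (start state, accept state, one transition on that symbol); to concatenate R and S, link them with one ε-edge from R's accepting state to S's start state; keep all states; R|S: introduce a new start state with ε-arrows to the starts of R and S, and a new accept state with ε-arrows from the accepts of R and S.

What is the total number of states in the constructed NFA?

Bottom-up over the parse tree:
Each of the 5 symbol leaves contributes a 2-state fragment.
  z | y = 6 states
  z·(z | y)·z·z = 12 states

12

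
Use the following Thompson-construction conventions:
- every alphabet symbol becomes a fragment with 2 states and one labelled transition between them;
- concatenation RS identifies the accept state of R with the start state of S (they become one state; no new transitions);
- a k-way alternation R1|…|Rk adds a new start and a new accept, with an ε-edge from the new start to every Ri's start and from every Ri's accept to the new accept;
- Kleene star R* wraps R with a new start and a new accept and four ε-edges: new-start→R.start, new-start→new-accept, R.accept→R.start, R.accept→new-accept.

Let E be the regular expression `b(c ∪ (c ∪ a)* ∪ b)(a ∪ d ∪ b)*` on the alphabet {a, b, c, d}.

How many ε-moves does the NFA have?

24

By structural recursion:
Each of the 8 symbol leaves contributes 0 ε-transitions.
  c ∪ a : 4 ε-transitions
  (c ∪ a)* : 8 ε-transitions
  c ∪ (c ∪ a)* ∪ b : 14 ε-transitions
  a ∪ d ∪ b : 6 ε-transitions
  (a ∪ d ∪ b)* : 10 ε-transitions
  b(c ∪ (c ∪ a)* ∪ b)(a ∪ d ∪ b)* : 24 ε-transitions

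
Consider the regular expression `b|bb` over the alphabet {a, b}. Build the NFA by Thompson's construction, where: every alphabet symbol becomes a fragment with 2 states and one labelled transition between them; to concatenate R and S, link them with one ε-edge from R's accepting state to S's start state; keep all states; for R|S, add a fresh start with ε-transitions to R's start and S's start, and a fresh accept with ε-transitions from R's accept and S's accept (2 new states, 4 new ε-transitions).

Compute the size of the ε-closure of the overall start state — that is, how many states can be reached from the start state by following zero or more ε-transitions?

3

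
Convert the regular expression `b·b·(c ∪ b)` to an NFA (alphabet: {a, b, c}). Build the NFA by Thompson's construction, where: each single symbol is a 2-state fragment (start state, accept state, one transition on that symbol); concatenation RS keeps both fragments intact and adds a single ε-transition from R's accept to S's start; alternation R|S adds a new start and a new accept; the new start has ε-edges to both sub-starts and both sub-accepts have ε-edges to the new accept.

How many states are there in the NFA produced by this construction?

10

Recursing over subexpressions:
Each of the 4 symbol leaves contributes a 2-state fragment.
  c ∪ b — 6 states
  b·b·(c ∪ b) — 10 states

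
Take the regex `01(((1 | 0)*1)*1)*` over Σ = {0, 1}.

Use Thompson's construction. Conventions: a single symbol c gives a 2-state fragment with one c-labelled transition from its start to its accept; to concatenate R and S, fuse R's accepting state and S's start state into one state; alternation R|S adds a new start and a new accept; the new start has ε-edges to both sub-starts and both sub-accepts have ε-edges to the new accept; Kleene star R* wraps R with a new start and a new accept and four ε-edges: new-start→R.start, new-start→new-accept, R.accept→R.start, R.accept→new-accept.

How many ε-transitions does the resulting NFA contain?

16

By structural recursion:
Each of the 6 symbol leaves contributes 0 ε-transitions.
  1 | 0 : 4 ε-transitions
  (1 | 0)* : 8 ε-transitions
  (1 | 0)*1 : 8 ε-transitions
  ((1 | 0)*1)* : 12 ε-transitions
  ((1 | 0)*1)*1 : 12 ε-transitions
  (((1 | 0)*1)*1)* : 16 ε-transitions
  01(((1 | 0)*1)*1)* : 16 ε-transitions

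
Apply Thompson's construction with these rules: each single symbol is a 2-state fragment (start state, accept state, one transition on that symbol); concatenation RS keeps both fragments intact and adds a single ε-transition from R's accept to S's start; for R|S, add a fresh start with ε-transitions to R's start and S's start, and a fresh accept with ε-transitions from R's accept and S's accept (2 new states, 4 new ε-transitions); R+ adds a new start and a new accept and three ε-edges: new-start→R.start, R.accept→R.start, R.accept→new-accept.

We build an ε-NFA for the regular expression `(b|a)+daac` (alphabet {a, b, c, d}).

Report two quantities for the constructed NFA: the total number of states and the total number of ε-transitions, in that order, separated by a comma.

16, 11

Per subexpression:
Each of the 6 symbol leaves contributes 2 states and 0 ε-transitions.
  b|a : 6 states, 4 ε-transitions
  (b|a)+ : 8 states, 7 ε-transitions
  (b|a)+daac : 16 states, 11 ε-transitions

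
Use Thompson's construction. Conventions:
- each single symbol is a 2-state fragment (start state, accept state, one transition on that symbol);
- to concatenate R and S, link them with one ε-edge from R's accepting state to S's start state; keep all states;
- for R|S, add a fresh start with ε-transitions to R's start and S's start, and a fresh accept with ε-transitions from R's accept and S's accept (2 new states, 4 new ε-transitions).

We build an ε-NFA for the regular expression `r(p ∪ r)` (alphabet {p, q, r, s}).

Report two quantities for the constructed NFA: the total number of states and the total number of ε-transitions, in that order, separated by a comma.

Per subexpression:
Each of the 3 symbol leaves contributes 2 states and 0 ε-transitions.
  p ∪ r : 6 states, 4 ε-transitions
  r(p ∪ r) : 8 states, 5 ε-transitions

8, 5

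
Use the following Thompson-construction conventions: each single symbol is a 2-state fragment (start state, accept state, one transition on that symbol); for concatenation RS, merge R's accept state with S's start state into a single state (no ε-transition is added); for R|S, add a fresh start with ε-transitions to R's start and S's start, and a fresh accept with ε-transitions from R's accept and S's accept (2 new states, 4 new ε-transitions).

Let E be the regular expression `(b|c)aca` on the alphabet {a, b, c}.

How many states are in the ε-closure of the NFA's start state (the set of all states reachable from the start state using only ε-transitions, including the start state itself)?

3

Compute the ε-closure size of each fragment's start state recursively; a symbol fragment's start has no outgoing ε-edge, so its closure is just itself (size 1).
  b|c : new start ε-reaches every alternative's start; none of them accept ε, so the new accept is not reached: |ε-closure| = 1 + 1 + 1 = 3
  (b|c)aca : |ε-closure| equals the left operand's closure size = 3 (its accept is not ε-reachable, so the closure stops there)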